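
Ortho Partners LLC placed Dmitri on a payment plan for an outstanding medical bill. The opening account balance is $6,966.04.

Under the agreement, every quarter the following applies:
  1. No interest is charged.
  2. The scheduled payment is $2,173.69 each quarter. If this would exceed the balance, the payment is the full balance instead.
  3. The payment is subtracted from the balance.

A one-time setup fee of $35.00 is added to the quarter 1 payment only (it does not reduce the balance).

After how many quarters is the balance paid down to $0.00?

4

# | Opening | Payment | Fee | End bal
1 | $6,966.04 | $2,173.69 | $35.00 | $4,792.35
2 | $4,792.35 | $2,173.69 | — | $2,618.66
3 | $2,618.66 | $2,173.69 | — | $444.97
4 | $444.97 | $444.97 | — | $0.00
Balance reaches $0.00 in quarter 4.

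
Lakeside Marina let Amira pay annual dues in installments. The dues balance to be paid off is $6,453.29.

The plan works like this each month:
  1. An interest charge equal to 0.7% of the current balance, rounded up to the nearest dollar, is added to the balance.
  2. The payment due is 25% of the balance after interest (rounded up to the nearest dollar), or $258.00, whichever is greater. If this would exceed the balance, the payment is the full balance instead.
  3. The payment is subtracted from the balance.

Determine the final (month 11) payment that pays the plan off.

# | Opening | Interest | Payment | End bal
1 | $6,453.29 | $46.00 | $1,625.00 | $4,874.29
2 | $4,874.29 | $35.00 | $1,228.00 | $3,681.29
3 | $3,681.29 | $26.00 | $927.00 | $2,780.29
4 | $2,780.29 | $20.00 | $701.00 | $2,099.29
5 | $2,099.29 | $15.00 | $529.00 | $1,585.29
6 | $1,585.29 | $12.00 | $400.00 | $1,197.29
7 | $1,197.29 | $9.00 | $302.00 | $904.29
8 | $904.29 | $7.00 | $258.00 | $653.29
9 | $653.29 | $5.00 | $258.00 | $400.29
10 | $400.29 | $3.00 | $258.00 | $145.29
11 | $145.29 | $2.00 | $147.29 | $0.00

$147.29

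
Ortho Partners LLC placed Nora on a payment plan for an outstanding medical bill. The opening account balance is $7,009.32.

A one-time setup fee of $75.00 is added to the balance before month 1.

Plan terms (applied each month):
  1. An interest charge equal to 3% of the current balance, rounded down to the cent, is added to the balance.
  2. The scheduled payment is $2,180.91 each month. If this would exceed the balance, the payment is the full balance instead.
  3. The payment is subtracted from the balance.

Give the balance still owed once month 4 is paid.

$0.00

Month 1: $7,084.32 +$212.52 interest = $7,296.84; pay $2,180.91 → $5,115.93
Month 2: $5,115.93 +$153.47 interest = $5,269.40; pay $2,180.91 → $3,088.49
Month 3: $3,088.49 +$92.65 interest = $3,181.14; pay $2,180.91 → $1,000.23
Month 4: $1,000.23 +$30.00 interest = $1,030.23; pay $1,030.23 → $0.00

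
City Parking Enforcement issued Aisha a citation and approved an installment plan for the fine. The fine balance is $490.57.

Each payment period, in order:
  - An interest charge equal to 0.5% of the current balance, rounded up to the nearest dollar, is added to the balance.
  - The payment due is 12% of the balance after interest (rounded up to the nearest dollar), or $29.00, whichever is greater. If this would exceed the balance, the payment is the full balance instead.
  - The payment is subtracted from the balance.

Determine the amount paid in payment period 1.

Payment period 1: opening $490.57; interest $3.00 → $493.57; payment $60.00; balance $433.57

$60.00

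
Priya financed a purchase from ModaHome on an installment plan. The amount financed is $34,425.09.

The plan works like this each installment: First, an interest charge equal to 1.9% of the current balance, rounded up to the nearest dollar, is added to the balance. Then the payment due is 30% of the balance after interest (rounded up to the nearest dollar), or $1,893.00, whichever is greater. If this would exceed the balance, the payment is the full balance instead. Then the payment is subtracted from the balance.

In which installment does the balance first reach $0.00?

9

Installment 1: opening $34,425.09; interest $655.00 → $35,080.09; payment $10,525.00; balance $24,555.09
Installment 2: opening $24,555.09; interest $467.00 → $25,022.09; payment $7,507.00; balance $17,515.09
Installment 3: opening $17,515.09; interest $333.00 → $17,848.09; payment $5,355.00; balance $12,493.09
Installment 4: opening $12,493.09; interest $238.00 → $12,731.09; payment $3,820.00; balance $8,911.09
Installment 5: opening $8,911.09; interest $170.00 → $9,081.09; payment $2,725.00; balance $6,356.09
Installment 6: opening $6,356.09; interest $121.00 → $6,477.09; payment $1,944.00; balance $4,533.09
Installment 7: opening $4,533.09; interest $87.00 → $4,620.09; payment $1,893.00; balance $2,727.09
Installment 8: opening $2,727.09; interest $52.00 → $2,779.09; payment $1,893.00; balance $886.09
Installment 9: opening $886.09; interest $17.00 → $903.09; payment $903.09; balance $0.00
Balance reaches $0.00 in installment 9.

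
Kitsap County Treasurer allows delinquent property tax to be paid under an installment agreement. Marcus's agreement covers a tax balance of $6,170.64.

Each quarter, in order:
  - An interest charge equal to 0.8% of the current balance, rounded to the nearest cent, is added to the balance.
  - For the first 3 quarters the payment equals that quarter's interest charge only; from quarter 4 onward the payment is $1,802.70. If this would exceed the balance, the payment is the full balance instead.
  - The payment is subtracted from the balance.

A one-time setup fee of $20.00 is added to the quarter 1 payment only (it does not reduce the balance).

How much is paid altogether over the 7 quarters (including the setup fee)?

$6,451.61

Quarter 1: $6,170.64 +$49.37 interest = $6,220.01; pay $49.37 (+ $20.00 fee) → $6,170.64
Quarter 2: $6,170.64 +$49.37 interest = $6,220.01; pay $49.37 → $6,170.64
Quarter 3: $6,170.64 +$49.37 interest = $6,220.01; pay $49.37 → $6,170.64
Quarter 4: $6,170.64 +$49.37 interest = $6,220.01; pay $1,802.70 → $4,417.31
Quarter 5: $4,417.31 +$35.34 interest = $4,452.65; pay $1,802.70 → $2,649.95
Quarter 6: $2,649.95 +$21.20 interest = $2,671.15; pay $1,802.70 → $868.45
Quarter 7: $868.45 +$6.95 interest = $875.40; pay $875.40 → $0.00
Total paid: $6,451.61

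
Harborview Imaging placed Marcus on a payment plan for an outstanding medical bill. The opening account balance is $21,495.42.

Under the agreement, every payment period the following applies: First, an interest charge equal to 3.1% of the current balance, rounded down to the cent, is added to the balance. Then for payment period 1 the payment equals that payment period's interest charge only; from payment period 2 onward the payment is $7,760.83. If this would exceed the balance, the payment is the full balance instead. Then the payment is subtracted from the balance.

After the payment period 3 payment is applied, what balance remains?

$7,086.53

Payment period 1: opening $21,495.42; interest $666.35 → $22,161.77; payment $666.35; balance $21,495.42
Payment period 2: opening $21,495.42; interest $666.35 → $22,161.77; payment $7,760.83; balance $14,400.94
Payment period 3: opening $14,400.94; interest $446.42 → $14,847.36; payment $7,760.83; balance $7,086.53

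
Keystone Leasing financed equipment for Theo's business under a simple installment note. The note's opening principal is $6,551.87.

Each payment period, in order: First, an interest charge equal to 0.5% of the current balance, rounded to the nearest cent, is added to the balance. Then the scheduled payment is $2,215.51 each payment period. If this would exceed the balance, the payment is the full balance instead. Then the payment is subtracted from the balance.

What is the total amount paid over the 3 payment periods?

Payment period 1: $6,551.87 +$32.76 interest = $6,584.63; pay $2,215.51 → $4,369.12
Payment period 2: $4,369.12 +$21.85 interest = $4,390.97; pay $2,215.51 → $2,175.46
Payment period 3: $2,175.46 +$10.88 interest = $2,186.34; pay $2,186.34 → $0.00
Total paid: $6,617.36

$6,617.36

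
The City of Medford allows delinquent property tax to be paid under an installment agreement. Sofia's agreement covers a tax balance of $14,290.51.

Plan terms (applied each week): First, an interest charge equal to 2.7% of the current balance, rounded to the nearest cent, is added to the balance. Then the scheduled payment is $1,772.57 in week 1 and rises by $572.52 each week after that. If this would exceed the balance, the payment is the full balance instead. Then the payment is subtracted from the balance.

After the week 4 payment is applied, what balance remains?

Week 1: opening $14,290.51; interest $385.84 → $14,676.35; payment $1,772.57; balance $12,903.78
Week 2: opening $12,903.78; interest $348.40 → $13,252.18; payment $2,345.09; balance $10,907.09
Week 3: opening $10,907.09; interest $294.49 → $11,201.58; payment $2,917.61; balance $8,283.97
Week 4: opening $8,283.97; interest $223.67 → $8,507.64; payment $3,490.13; balance $5,017.51

$5,017.51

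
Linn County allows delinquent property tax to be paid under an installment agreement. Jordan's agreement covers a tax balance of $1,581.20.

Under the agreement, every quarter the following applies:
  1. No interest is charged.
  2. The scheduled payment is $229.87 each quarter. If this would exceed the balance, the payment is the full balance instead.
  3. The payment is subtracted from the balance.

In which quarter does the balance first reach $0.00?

Quarter 1: opening $1,581.20; payment $229.87; balance $1,351.33
Quarter 2: opening $1,351.33; payment $229.87; balance $1,121.46
Quarter 3: opening $1,121.46; payment $229.87; balance $891.59
Quarter 4: opening $891.59; payment $229.87; balance $661.72
Quarter 5: opening $661.72; payment $229.87; balance $431.85
Quarter 6: opening $431.85; payment $229.87; balance $201.98
Quarter 7: opening $201.98; payment $201.98; balance $0.00
Balance reaches $0.00 in quarter 7.

7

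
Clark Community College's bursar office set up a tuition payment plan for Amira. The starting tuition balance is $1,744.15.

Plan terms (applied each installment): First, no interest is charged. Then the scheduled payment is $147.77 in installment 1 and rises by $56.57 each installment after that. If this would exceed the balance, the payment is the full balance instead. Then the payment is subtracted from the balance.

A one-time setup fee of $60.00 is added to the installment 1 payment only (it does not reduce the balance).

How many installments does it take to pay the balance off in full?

7

Installment 1: opening $1,744.15; payment $147.77 (+ $60.00 fee); balance $1,596.38
Installment 2: opening $1,596.38; payment $204.34; balance $1,392.04
Installment 3: opening $1,392.04; payment $260.91; balance $1,131.13
Installment 4: opening $1,131.13; payment $317.48; balance $813.65
Installment 5: opening $813.65; payment $374.05; balance $439.60
Installment 6: opening $439.60; payment $430.62; balance $8.98
Installment 7: opening $8.98; payment $8.98; balance $0.00
Balance reaches $0.00 in installment 7.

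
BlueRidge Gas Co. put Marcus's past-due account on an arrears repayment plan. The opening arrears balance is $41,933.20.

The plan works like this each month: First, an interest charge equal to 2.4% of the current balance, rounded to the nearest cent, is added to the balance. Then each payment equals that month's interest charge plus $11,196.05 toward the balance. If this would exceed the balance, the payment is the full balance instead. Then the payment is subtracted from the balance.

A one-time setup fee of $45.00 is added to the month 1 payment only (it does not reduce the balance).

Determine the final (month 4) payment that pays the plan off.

$8,545.33

Month 1: opening $41,933.20; interest $1,006.40 → $42,939.60; payment $12,202.45 (+ $45.00 fee); balance $30,737.15
Month 2: opening $30,737.15; interest $737.69 → $31,474.84; payment $11,933.74; balance $19,541.10
Month 3: opening $19,541.10; interest $468.99 → $20,010.09; payment $11,665.04; balance $8,345.05
Month 4: opening $8,345.05; interest $200.28 → $8,545.33; payment $8,545.33; balance $0.00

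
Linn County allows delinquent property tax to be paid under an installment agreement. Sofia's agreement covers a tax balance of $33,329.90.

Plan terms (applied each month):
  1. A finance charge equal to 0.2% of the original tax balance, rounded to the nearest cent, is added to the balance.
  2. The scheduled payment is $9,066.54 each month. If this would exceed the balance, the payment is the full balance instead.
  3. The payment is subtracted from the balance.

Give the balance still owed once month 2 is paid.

$15,330.14

Month 1: opening $33,329.90; interest $66.66 → $33,396.56; payment $9,066.54; balance $24,330.02
Month 2: opening $24,330.02; interest $66.66 → $24,396.68; payment $9,066.54; balance $15,330.14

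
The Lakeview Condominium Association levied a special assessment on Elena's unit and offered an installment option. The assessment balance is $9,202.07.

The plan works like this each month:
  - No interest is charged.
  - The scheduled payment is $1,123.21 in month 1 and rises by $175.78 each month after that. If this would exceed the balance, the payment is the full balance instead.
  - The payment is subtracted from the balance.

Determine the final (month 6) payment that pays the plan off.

$1,828.22

Month 1: opening $9,202.07; payment $1,123.21; balance $8,078.86
Month 2: opening $8,078.86; payment $1,298.99; balance $6,779.87
Month 3: opening $6,779.87; payment $1,474.77; balance $5,305.10
Month 4: opening $5,305.10; payment $1,650.55; balance $3,654.55
Month 5: opening $3,654.55; payment $1,826.33; balance $1,828.22
Month 6: opening $1,828.22; payment $1,828.22; balance $0.00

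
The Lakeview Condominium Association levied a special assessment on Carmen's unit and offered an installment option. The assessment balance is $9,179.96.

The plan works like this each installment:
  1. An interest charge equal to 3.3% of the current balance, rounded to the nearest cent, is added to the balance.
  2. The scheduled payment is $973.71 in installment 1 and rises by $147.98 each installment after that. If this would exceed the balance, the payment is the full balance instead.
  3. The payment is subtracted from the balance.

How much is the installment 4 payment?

Installment 1: opening $9,179.96; interest $302.94 → $9,482.90; payment $973.71; balance $8,509.19
Installment 2: opening $8,509.19; interest $280.80 → $8,789.99; payment $1,121.69; balance $7,668.30
Installment 3: opening $7,668.30; interest $253.05 → $7,921.35; payment $1,269.67; balance $6,651.68
Installment 4: opening $6,651.68; interest $219.51 → $6,871.19; payment $1,417.65; balance $5,453.54

$1,417.65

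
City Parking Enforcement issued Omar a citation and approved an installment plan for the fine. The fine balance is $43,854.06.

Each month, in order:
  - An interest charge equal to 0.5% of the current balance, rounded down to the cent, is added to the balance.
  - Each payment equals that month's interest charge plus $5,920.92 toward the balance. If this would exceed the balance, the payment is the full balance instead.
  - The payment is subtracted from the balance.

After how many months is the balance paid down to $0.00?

8

Month 1: opening $43,854.06; interest $219.27 → $44,073.33; payment $6,140.19; balance $37,933.14
Month 2: opening $37,933.14; interest $189.66 → $38,122.80; payment $6,110.58; balance $32,012.22
Month 3: opening $32,012.22; interest $160.06 → $32,172.28; payment $6,080.98; balance $26,091.30
Month 4: opening $26,091.30; interest $130.45 → $26,221.75; payment $6,051.37; balance $20,170.38
Month 5: opening $20,170.38; interest $100.85 → $20,271.23; payment $6,021.77; balance $14,249.46
Month 6: opening $14,249.46; interest $71.24 → $14,320.70; payment $5,992.16; balance $8,328.54
Month 7: opening $8,328.54; interest $41.64 → $8,370.18; payment $5,962.56; balance $2,407.62
Month 8: opening $2,407.62; interest $12.03 → $2,419.65; payment $2,419.65; balance $0.00
Balance reaches $0.00 in month 8.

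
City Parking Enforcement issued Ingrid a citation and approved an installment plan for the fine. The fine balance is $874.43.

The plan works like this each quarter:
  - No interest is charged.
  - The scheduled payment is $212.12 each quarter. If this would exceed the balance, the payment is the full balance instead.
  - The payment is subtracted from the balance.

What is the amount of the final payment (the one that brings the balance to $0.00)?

$25.95

Quarter 1: $874.43 − $212.12 → $662.31
Quarter 2: $662.31 − $212.12 → $450.19
Quarter 3: $450.19 − $212.12 → $238.07
Quarter 4: $238.07 − $212.12 → $25.95
Quarter 5: $25.95 − $25.95 → $0.00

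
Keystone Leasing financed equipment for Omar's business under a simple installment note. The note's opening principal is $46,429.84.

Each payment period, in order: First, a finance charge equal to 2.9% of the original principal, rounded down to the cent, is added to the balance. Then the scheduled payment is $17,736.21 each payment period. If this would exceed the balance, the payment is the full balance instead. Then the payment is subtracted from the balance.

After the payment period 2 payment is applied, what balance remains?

Payment period 1: $46,429.84 +$1,346.46 interest = $47,776.30; pay $17,736.21 → $30,040.09
Payment period 2: $30,040.09 +$1,346.46 interest = $31,386.55; pay $17,736.21 → $13,650.34

$13,650.34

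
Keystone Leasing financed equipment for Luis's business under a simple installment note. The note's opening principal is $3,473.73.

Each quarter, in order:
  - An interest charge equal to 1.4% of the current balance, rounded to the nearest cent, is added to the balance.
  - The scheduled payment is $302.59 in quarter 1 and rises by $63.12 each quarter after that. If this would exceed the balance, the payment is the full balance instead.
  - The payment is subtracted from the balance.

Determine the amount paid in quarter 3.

$428.83

Quarter 1: opening $3,473.73; interest $48.63 → $3,522.36; payment $302.59; balance $3,219.77
Quarter 2: opening $3,219.77; interest $45.08 → $3,264.85; payment $365.71; balance $2,899.14
Quarter 3: opening $2,899.14; interest $40.59 → $2,939.73; payment $428.83; balance $2,510.90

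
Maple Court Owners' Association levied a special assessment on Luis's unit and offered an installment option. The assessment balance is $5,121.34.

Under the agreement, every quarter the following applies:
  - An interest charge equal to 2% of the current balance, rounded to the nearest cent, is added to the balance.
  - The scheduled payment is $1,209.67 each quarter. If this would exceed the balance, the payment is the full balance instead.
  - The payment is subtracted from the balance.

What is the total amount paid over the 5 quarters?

Quarter 1: opening $5,121.34; interest $102.43 → $5,223.77; payment $1,209.67; balance $4,014.10
Quarter 2: opening $4,014.10; interest $80.28 → $4,094.38; payment $1,209.67; balance $2,884.71
Quarter 3: opening $2,884.71; interest $57.69 → $2,942.40; payment $1,209.67; balance $1,732.73
Quarter 4: opening $1,732.73; interest $34.65 → $1,767.38; payment $1,209.67; balance $557.71
Quarter 5: opening $557.71; interest $11.15 → $568.86; payment $568.86; balance $0.00
Total paid: $5,407.54

$5,407.54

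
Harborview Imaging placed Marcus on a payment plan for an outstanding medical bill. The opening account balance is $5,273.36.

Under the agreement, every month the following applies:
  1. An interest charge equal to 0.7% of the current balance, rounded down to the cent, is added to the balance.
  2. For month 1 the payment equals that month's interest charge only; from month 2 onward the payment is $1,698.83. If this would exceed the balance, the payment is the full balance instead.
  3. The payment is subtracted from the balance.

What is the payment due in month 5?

# | Opening | Interest | Payment | End bal
1 | $5,273.36 | $36.91 | $36.91 | $5,273.36
2 | $5,273.36 | $36.91 | $1,698.83 | $3,611.44
3 | $3,611.44 | $25.28 | $1,698.83 | $1,937.89
4 | $1,937.89 | $13.56 | $1,698.83 | $252.62
5 | $252.62 | $1.76 | $254.38 | $0.00

$254.38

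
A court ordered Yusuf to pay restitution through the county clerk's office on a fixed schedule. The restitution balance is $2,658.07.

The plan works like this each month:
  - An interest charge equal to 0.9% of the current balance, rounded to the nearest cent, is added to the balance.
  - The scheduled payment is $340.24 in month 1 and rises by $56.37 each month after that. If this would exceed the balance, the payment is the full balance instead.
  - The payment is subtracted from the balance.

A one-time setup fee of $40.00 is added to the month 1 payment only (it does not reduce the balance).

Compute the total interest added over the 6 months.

# | Opening | Interest | Payment | Fee | End bal
1 | $2,658.07 | $23.92 | $340.24 | $40.00 | $2,341.75
2 | $2,341.75 | $21.08 | $396.61 | — | $1,966.22
3 | $1,966.22 | $17.70 | $452.98 | — | $1,530.94
4 | $1,530.94 | $13.78 | $509.35 | — | $1,035.37
5 | $1,035.37 | $9.32 | $565.72 | — | $478.97
6 | $478.97 | $4.31 | $483.28 | — | $0.00
Total interest: $23.92 + $21.08 + $17.70 + $13.78 + $9.32 + $4.31 = $90.11

$90.11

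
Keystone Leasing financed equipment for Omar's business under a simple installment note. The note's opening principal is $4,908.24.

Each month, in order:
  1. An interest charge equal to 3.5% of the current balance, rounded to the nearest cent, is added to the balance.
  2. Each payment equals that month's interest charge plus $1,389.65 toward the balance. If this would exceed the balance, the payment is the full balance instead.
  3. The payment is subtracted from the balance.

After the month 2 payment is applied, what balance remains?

Month 1: $4,908.24 +$171.79 interest = $5,080.03; pay $1,561.44 → $3,518.59
Month 2: $3,518.59 +$123.15 interest = $3,641.74; pay $1,512.80 → $2,128.94

$2,128.94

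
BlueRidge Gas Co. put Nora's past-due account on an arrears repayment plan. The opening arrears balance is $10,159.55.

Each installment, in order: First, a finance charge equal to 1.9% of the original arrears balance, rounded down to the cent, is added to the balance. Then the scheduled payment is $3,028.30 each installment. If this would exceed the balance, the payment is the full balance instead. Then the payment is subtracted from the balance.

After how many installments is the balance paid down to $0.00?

4

Installment 1: opening $10,159.55; interest $193.03 → $10,352.58; payment $3,028.30; balance $7,324.28
Installment 2: opening $7,324.28; interest $193.03 → $7,517.31; payment $3,028.30; balance $4,489.01
Installment 3: opening $4,489.01; interest $193.03 → $4,682.04; payment $3,028.30; balance $1,653.74
Installment 4: opening $1,653.74; interest $193.03 → $1,846.77; payment $1,846.77; balance $0.00
Balance reaches $0.00 in installment 4.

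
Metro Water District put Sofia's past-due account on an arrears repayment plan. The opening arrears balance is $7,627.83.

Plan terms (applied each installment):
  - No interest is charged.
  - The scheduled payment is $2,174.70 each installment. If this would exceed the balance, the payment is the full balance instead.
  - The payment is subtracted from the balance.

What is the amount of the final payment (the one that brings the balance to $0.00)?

$1,103.73

# | Opening | Payment | End bal
1 | $7,627.83 | $2,174.70 | $5,453.13
2 | $5,453.13 | $2,174.70 | $3,278.43
3 | $3,278.43 | $2,174.70 | $1,103.73
4 | $1,103.73 | $1,103.73 | $0.00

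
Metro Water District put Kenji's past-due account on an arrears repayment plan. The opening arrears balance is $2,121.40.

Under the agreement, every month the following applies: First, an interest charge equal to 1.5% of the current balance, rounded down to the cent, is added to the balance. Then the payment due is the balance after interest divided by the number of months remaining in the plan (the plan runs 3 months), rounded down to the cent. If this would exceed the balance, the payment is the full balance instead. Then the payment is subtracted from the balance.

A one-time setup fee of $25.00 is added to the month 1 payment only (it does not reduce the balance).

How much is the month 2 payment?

Month 1: opening $2,121.40; interest $31.82 → $2,153.22; payment $717.74 (+ $25.00 fee); balance $1,435.48
Month 2: opening $1,435.48; interest $21.53 → $1,457.01; payment $728.50; balance $728.51

$728.50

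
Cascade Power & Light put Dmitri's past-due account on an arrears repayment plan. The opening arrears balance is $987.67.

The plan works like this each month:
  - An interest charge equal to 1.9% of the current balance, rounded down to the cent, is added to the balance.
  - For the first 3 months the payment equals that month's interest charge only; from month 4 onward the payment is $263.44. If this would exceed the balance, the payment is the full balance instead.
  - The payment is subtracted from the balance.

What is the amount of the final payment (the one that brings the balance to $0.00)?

$244.14

Month 1: $987.67 +$18.76 interest = $1,006.43; pay $18.76 → $987.67
Month 2: $987.67 +$18.76 interest = $1,006.43; pay $18.76 → $987.67
Month 3: $987.67 +$18.76 interest = $1,006.43; pay $18.76 → $987.67
Month 4: $987.67 +$18.76 interest = $1,006.43; pay $263.44 → $742.99
Month 5: $742.99 +$14.11 interest = $757.10; pay $263.44 → $493.66
Month 6: $493.66 +$9.37 interest = $503.03; pay $263.44 → $239.59
Month 7: $239.59 +$4.55 interest = $244.14; pay $244.14 → $0.00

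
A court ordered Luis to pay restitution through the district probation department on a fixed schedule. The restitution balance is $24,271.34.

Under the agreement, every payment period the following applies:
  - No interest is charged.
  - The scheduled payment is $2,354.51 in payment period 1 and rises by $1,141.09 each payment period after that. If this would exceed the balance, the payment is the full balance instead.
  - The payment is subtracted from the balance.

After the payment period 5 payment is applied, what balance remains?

Payment period 1: opening $24,271.34; payment $2,354.51; balance $21,916.83
Payment period 2: opening $21,916.83; payment $3,495.60; balance $18,421.23
Payment period 3: opening $18,421.23; payment $4,636.69; balance $13,784.54
Payment period 4: opening $13,784.54; payment $5,777.78; balance $8,006.76
Payment period 5: opening $8,006.76; payment $6,918.87; balance $1,087.89

$1,087.89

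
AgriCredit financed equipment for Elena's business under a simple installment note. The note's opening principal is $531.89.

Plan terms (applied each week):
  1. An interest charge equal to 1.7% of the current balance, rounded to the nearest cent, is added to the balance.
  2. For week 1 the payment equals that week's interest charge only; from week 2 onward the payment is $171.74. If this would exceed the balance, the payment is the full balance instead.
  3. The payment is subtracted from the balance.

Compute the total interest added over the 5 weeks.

# | Opening | Interest | Payment | End bal
1 | $531.89 | $9.04 | $9.04 | $531.89
2 | $531.89 | $9.04 | $171.74 | $369.19
3 | $369.19 | $6.28 | $171.74 | $203.73
4 | $203.73 | $3.46 | $171.74 | $35.45
5 | $35.45 | $0.60 | $36.05 | $0.00
Total interest: $9.04 + $9.04 + $6.28 + $3.46 + $0.60 = $28.42

$28.42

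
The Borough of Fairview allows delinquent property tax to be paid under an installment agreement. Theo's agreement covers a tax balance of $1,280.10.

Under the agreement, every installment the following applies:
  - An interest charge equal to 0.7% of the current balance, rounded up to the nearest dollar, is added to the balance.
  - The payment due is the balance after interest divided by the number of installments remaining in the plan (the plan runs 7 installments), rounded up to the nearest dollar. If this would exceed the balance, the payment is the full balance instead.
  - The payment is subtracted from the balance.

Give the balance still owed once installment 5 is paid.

# | Opening | Interest | Payment | End bal
1 | $1,280.10 | $9.00 | $185.00 | $1,104.10
2 | $1,104.10 | $8.00 | $186.00 | $926.10
3 | $926.10 | $7.00 | $187.00 | $746.10
4 | $746.10 | $6.00 | $189.00 | $563.10
5 | $563.10 | $4.00 | $190.00 | $377.10

$377.10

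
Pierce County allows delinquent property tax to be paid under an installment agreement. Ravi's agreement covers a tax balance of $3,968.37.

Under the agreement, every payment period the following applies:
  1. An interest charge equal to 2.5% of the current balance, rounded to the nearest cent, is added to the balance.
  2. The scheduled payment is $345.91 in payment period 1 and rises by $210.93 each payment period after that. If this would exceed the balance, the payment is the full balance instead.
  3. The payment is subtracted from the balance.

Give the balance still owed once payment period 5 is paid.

$508.94

Payment period 1: opening $3,968.37; interest $99.21 → $4,067.58; payment $345.91; balance $3,721.67
Payment period 2: opening $3,721.67; interest $93.04 → $3,814.71; payment $556.84; balance $3,257.87
Payment period 3: opening $3,257.87; interest $81.45 → $3,339.32; payment $767.77; balance $2,571.55
Payment period 4: opening $2,571.55; interest $64.29 → $2,635.84; payment $978.70; balance $1,657.14
Payment period 5: opening $1,657.14; interest $41.43 → $1,698.57; payment $1,189.63; balance $508.94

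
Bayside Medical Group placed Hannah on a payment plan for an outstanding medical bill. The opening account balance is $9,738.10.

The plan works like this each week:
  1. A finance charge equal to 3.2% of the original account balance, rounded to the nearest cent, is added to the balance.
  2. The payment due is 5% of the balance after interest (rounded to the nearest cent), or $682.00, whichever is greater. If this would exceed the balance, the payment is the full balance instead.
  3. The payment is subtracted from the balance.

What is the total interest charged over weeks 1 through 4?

$1,246.48

Week 1: opening $9,738.10; interest $311.62 → $10,049.72; payment $682.00; balance $9,367.72
Week 2: opening $9,367.72; interest $311.62 → $9,679.34; payment $682.00; balance $8,997.34
Week 3: opening $8,997.34; interest $311.62 → $9,308.96; payment $682.00; balance $8,626.96
Week 4: opening $8,626.96; interest $311.62 → $8,938.58; payment $682.00; balance $8,256.58
Total interest: $311.62 + $311.62 + $311.62 + $311.62 = $1,246.48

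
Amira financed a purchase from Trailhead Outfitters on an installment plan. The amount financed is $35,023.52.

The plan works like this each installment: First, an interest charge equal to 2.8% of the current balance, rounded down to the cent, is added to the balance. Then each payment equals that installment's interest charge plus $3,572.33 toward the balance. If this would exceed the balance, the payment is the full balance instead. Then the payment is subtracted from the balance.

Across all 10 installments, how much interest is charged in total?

$5,305.40

Installment 1: $35,023.52 +$980.65 interest = $36,004.17; pay $4,552.98 → $31,451.19
Installment 2: $31,451.19 +$880.63 interest = $32,331.82; pay $4,452.96 → $27,878.86
Installment 3: $27,878.86 +$780.60 interest = $28,659.46; pay $4,352.93 → $24,306.53
Installment 4: $24,306.53 +$680.58 interest = $24,987.11; pay $4,252.91 → $20,734.20
Installment 5: $20,734.20 +$580.55 interest = $21,314.75; pay $4,152.88 → $17,161.87
Installment 6: $17,161.87 +$480.53 interest = $17,642.40; pay $4,052.86 → $13,589.54
Installment 7: $13,589.54 +$380.50 interest = $13,970.04; pay $3,952.83 → $10,017.21
Installment 8: $10,017.21 +$280.48 interest = $10,297.69; pay $3,852.81 → $6,444.88
Installment 9: $6,444.88 +$180.45 interest = $6,625.33; pay $3,752.78 → $2,872.55
Installment 10: $2,872.55 +$80.43 interest = $2,952.98; pay $2,952.98 → $0.00
Total interest: $980.65 + $880.63 + $780.60 + $680.58 + $580.55 + $480.53 + $380.50 + $280.48 + $180.45 + $80.43 = $5,305.40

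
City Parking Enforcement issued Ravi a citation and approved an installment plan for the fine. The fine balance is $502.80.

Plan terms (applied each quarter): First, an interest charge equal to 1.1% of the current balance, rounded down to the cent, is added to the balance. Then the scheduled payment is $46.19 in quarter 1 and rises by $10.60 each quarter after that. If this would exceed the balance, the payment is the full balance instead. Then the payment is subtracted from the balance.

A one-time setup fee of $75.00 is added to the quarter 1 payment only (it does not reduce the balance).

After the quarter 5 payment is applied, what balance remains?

Quarter 1: $502.80 +$5.53 interest = $508.33; pay $46.19 (+ $75.00 fee) → $462.14
Quarter 2: $462.14 +$5.08 interest = $467.22; pay $56.79 → $410.43
Quarter 3: $410.43 +$4.51 interest = $414.94; pay $67.39 → $347.55
Quarter 4: $347.55 +$3.82 interest = $351.37; pay $77.99 → $273.38
Quarter 5: $273.38 +$3.00 interest = $276.38; pay $88.59 → $187.79

$187.79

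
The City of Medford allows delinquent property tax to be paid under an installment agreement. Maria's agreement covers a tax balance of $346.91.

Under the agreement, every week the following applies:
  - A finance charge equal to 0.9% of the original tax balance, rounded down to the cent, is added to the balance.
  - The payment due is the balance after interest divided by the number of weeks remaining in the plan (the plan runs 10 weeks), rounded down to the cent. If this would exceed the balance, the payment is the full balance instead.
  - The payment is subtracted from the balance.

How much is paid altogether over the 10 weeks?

Week 1: $346.91 +$3.12 interest = $350.03; pay $35.00 → $315.03
Week 2: $315.03 +$3.12 interest = $318.15; pay $35.35 → $282.80
Week 3: $282.80 +$3.12 interest = $285.92; pay $35.74 → $250.18
Week 4: $250.18 +$3.12 interest = $253.30; pay $36.18 → $217.12
Week 5: $217.12 +$3.12 interest = $220.24; pay $36.70 → $183.54
Week 6: $183.54 +$3.12 interest = $186.66; pay $37.33 → $149.33
Week 7: $149.33 +$3.12 interest = $152.45; pay $38.11 → $114.34
Week 8: $114.34 +$3.12 interest = $117.46; pay $39.15 → $78.31
Week 9: $78.31 +$3.12 interest = $81.43; pay $40.71 → $40.72
Week 10: $40.72 +$3.12 interest = $43.84; pay $43.84 → $0.00
Total paid: $378.11

$378.11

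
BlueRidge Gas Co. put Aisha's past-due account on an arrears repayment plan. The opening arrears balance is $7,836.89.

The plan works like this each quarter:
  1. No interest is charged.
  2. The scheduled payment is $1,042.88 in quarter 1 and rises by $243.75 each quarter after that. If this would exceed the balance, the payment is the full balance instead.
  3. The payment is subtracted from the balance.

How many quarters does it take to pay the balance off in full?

Quarter 1: opening $7,836.89; payment $1,042.88; balance $6,794.01
Quarter 2: opening $6,794.01; payment $1,286.63; balance $5,507.38
Quarter 3: opening $5,507.38; payment $1,530.38; balance $3,977.00
Quarter 4: opening $3,977.00; payment $1,774.13; balance $2,202.87
Quarter 5: opening $2,202.87; payment $2,017.88; balance $184.99
Quarter 6: opening $184.99; payment $184.99; balance $0.00
Balance reaches $0.00 in quarter 6.

6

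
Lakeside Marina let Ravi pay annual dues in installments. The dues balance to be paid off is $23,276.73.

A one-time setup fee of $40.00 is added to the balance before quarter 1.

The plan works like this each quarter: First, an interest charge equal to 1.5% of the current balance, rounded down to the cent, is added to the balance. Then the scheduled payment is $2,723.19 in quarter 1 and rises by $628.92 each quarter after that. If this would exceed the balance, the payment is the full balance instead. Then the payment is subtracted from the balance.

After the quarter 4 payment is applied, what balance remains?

$9,795.80

Quarter 1: opening $23,316.73; interest $349.75 → $23,666.48; payment $2,723.19; balance $20,943.29
Quarter 2: opening $20,943.29; interest $314.14 → $21,257.43; payment $3,352.11; balance $17,905.32
Quarter 3: opening $17,905.32; interest $268.57 → $18,173.89; payment $3,981.03; balance $14,192.86
Quarter 4: opening $14,192.86; interest $212.89 → $14,405.75; payment $4,609.95; balance $9,795.80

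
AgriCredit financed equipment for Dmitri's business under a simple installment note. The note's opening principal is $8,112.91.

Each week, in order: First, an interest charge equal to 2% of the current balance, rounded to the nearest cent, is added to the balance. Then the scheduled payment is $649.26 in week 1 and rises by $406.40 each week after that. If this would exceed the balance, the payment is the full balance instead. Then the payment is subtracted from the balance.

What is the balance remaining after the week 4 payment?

$3,634.61

Week 1: opening $8,112.91; interest $162.26 → $8,275.17; payment $649.26; balance $7,625.91
Week 2: opening $7,625.91; interest $152.52 → $7,778.43; payment $1,055.66; balance $6,722.77
Week 3: opening $6,722.77; interest $134.46 → $6,857.23; payment $1,462.06; balance $5,395.17
Week 4: opening $5,395.17; interest $107.90 → $5,503.07; payment $1,868.46; balance $3,634.61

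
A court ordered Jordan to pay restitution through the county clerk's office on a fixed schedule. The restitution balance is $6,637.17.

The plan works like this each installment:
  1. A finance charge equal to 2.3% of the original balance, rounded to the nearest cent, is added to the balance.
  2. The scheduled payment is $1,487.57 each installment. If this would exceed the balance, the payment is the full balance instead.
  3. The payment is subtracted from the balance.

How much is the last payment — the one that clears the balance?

# | Opening | Interest | Payment | End bal
1 | $6,637.17 | $152.65 | $1,487.57 | $5,302.25
2 | $5,302.25 | $152.65 | $1,487.57 | $3,967.33
3 | $3,967.33 | $152.65 | $1,487.57 | $2,632.41
4 | $2,632.41 | $152.65 | $1,487.57 | $1,297.49
5 | $1,297.49 | $152.65 | $1,450.14 | $0.00

$1,450.14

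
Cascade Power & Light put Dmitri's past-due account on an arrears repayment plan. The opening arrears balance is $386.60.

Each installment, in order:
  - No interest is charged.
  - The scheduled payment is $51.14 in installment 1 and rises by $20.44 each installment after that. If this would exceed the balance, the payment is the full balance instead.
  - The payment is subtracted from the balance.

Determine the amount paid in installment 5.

Installment 1: $386.60 − $51.14 → $335.46
Installment 2: $335.46 − $71.58 → $263.88
Installment 3: $263.88 − $92.02 → $171.86
Installment 4: $171.86 − $112.46 → $59.40
Installment 5: $59.40 − $59.40 → $0.00

$59.40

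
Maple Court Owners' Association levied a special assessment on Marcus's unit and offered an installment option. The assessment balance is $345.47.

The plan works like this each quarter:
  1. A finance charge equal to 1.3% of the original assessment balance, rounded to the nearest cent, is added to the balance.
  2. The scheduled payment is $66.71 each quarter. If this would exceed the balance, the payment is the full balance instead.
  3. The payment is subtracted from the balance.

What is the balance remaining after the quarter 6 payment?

$0.00

Quarter 1: opening $345.47; interest $4.49 → $349.96; payment $66.71; balance $283.25
Quarter 2: opening $283.25; interest $4.49 → $287.74; payment $66.71; balance $221.03
Quarter 3: opening $221.03; interest $4.49 → $225.52; payment $66.71; balance $158.81
Quarter 4: opening $158.81; interest $4.49 → $163.30; payment $66.71; balance $96.59
Quarter 5: opening $96.59; interest $4.49 → $101.08; payment $66.71; balance $34.37
Quarter 6: opening $34.37; interest $4.49 → $38.86; payment $38.86; balance $0.00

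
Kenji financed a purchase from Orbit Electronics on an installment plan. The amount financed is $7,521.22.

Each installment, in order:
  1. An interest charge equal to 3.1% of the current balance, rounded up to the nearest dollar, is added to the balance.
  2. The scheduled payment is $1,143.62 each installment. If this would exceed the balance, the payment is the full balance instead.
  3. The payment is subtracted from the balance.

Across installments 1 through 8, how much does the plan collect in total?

$8,549.22

# | Opening | Interest | Payment | End bal
1 | $7,521.22 | $234.00 | $1,143.62 | $6,611.60
2 | $6,611.60 | $205.00 | $1,143.62 | $5,672.98
3 | $5,672.98 | $176.00 | $1,143.62 | $4,705.36
4 | $4,705.36 | $146.00 | $1,143.62 | $3,707.74
5 | $3,707.74 | $115.00 | $1,143.62 | $2,679.12
6 | $2,679.12 | $84.00 | $1,143.62 | $1,619.50
7 | $1,619.50 | $51.00 | $1,143.62 | $526.88
8 | $526.88 | $17.00 | $543.88 | $0.00
Total paid: $8,549.22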